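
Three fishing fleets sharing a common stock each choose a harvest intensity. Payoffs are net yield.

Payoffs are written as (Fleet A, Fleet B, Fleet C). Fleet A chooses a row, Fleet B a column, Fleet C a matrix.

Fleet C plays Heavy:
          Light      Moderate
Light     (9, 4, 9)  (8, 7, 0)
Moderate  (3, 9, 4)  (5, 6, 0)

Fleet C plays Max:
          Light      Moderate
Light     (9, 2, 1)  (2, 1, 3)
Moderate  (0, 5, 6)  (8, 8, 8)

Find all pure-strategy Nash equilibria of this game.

(Moderate, Moderate, Max)

(Light, Light, Heavy): Fleet B can switch to Moderate (4 → 7). Not NE.
(Light, Light, Max): Fleet C can switch to Heavy (1 → 9). Not NE.
(Light, Moderate, Heavy): Fleet C can switch to Max (0 → 3). Not NE.
(Light, Moderate, Max): Fleet A can switch to Moderate (2 → 8). Not NE.
(Moderate, Light, Heavy): Fleet A can switch to Light (3 → 9). Not NE.
(Moderate, Light, Max): Fleet A can switch to Light (0 → 9). Not NE.
(Moderate, Moderate, Max): Fleet A gets 8, best alternative 2; Fleet B gets 8, best alternative 5; Fleet C gets 8, best alternative 0. No profitable deviation — NE.
(The remaining 1 profile has a profitable deviation by the same check.)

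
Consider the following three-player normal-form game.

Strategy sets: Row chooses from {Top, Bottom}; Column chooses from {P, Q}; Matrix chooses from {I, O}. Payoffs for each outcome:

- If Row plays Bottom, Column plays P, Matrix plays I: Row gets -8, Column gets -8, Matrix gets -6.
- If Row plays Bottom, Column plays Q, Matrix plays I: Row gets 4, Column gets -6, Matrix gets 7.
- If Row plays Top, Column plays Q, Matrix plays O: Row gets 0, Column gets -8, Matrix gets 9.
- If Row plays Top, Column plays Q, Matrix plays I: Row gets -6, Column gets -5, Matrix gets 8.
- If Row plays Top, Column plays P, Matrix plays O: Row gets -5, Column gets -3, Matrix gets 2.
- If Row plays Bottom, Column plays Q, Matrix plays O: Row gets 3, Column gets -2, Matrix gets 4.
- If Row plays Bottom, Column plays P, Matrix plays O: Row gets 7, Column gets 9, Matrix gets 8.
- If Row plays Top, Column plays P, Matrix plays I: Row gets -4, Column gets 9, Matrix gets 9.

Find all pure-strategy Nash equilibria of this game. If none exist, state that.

(Top, P, I); (Bottom, P, O); (Bottom, Q, I)

(Top, P, I): Row gets -4, best alternative -8; Column gets 9, best alternative -5; Matrix gets 9, best alternative 2. No profitable deviation — NE.
(Top, P, O): Row can switch to Bottom (-5 → 7). Not NE.
(Top, Q, I): Row can switch to Bottom (-6 → 4). Not NE.
(Top, Q, O): Row can switch to Bottom (0 → 3). Not NE.
(Bottom, P, I): Row can switch to Top (-8 → -4). Not NE.
(Bottom, P, O): Row gets 7, best alternative -5; Column gets 9, best alternative -2; Matrix gets 8, best alternative -6. No profitable deviation — NE.
(Bottom, Q, I): Row gets 4, best alternative -6; Column gets -6, best alternative -8; Matrix gets 7, best alternative 4. No profitable deviation — NE.
(Bottom, Q, O): Column can switch to P (-2 → 9). Not NE.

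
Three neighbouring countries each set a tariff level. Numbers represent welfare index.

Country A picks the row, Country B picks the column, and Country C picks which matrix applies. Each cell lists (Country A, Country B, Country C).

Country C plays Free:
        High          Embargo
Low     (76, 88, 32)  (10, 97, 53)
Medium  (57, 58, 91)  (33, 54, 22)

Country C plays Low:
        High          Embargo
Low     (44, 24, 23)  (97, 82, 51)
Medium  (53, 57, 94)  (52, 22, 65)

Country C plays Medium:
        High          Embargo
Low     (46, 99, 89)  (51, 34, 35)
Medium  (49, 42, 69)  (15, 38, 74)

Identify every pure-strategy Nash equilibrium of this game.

(Low, High, Free): Country B can switch to Embargo (88 → 97). Not NE.
(Low, High, Low): Country A can switch to Medium (44 → 53). Not NE.
(Low, High, Medium): Country A can switch to Medium (46 → 49). Not NE.
(Low, Embargo, Free): Country A can switch to Medium (10 → 33). Not NE.
(Low, Embargo, Low): Country C can switch to Free (51 → 53). Not NE.
(Low, Embargo, Medium): Country B can switch to High (34 → 99). Not NE.
(Medium, High, Low): Country A gets 53, best alternative 44; Country B gets 57, best alternative 22; Country C gets 94, best alternative 91. No profitable deviation — NE.
(The remaining 5 profiles each have a profitable deviation by the same check.)

(Medium, High, Low)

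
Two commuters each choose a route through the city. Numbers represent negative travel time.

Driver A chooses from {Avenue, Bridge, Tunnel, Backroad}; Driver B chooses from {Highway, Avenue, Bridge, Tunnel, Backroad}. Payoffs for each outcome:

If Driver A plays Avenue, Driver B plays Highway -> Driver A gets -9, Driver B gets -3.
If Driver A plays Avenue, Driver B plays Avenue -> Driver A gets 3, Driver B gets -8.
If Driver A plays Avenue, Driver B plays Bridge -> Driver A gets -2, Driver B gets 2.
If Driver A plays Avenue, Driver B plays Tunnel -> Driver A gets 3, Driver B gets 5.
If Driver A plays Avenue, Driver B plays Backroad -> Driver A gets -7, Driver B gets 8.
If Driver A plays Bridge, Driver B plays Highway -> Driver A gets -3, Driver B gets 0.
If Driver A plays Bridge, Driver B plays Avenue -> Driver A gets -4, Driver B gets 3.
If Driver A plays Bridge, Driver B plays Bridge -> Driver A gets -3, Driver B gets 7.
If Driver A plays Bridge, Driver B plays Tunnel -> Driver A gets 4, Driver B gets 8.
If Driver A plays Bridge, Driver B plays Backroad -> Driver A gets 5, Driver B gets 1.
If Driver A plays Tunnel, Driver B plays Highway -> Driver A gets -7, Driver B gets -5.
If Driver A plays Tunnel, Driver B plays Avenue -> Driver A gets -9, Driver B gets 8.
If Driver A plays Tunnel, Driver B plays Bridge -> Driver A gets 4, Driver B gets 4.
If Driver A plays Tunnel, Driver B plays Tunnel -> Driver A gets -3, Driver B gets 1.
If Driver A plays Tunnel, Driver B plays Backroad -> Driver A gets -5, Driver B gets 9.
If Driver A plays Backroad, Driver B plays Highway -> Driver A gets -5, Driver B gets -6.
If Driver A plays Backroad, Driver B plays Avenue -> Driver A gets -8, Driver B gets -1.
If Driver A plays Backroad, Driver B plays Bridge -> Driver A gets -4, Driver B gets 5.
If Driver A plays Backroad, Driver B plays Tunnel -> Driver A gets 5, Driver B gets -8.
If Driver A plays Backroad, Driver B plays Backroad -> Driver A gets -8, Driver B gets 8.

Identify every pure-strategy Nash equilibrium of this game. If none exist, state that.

Driver A against Highway: payoffs -9, -3, -7, -5 → best response Bridge.
Driver A against Avenue: payoffs 3, -4, -9, -8 → best response Avenue.
Driver A against Bridge: payoffs -2, -3, 4, -4 → best response Tunnel.
Driver A against Tunnel: payoffs 3, 4, -3, 5 → best response Backroad.
Driver A against Backroad: payoffs -7, 5, -5, -8 → best response Bridge.
Driver B against Avenue: payoffs -3, -8, 2, 5, 8 → best response Backroad.
Driver B against Bridge: payoffs 0, 3, 7, 8, 1 → best response Tunnel.
Driver B against Tunnel: payoffs -5, 8, 4, 1, 9 → best response Backroad.
Driver B against Backroad: payoffs -6, -1, 5, -8, 8 → best response Backroad.
No profile is a mutual best response for all players.

This game has no pure Nash equilibrium.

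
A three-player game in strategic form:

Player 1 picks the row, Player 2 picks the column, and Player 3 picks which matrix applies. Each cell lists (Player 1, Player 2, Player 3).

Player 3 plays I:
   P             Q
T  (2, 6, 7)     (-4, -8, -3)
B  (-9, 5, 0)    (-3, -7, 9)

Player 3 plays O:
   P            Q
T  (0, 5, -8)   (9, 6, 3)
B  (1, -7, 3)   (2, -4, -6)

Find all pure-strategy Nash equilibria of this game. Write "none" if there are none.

Check each profile: it is a Nash equilibrium iff no player can strictly gain by switching unilaterally.
(T, P, I): Player 1 gets 2, best alternative -9; Player 2 gets 6, best alternative -8; Player 3 gets 7, best alternative -8. No profitable deviation — NE.
(T, P, O): Player 1 can switch to B (0 → 1). Not NE.
(T, Q, I): Player 1 can switch to B (-4 → -3). Not NE.
(T, Q, O): Player 1 gets 9, best alternative 2; Player 2 gets 6, best alternative 5; Player 3 gets 3, best alternative -3. No profitable deviation — NE.
(B, P, I): Player 1 can switch to T (-9 → 2). Not NE.
(B, P, O): Player 2 can switch to Q (-7 → -4). Not NE.
(B, Q, I): Player 2 can switch to P (-7 → 5). Not NE.
(B, Q, O): Player 1 can switch to T (2 → 9). Not NE.

(T, P, I) and (T, Q, O)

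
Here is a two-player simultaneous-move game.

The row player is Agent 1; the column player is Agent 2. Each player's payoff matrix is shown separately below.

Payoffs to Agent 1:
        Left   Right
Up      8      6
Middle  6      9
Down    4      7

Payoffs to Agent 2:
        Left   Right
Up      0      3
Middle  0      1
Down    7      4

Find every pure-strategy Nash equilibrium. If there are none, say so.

Agent 1 against Left: payoffs 8, 6, 4 → best response Up.
Agent 1 against Right: payoffs 6, 9, 7 → best response Middle.
Agent 2 against Up: payoffs 0, 3 → best response Right.
Agent 2 against Middle: payoffs 0, 1 → best response Right.
Agent 2 against Down: payoffs 7, 4 → best response Left.
Mutual best responses: (Middle, Right).

Pure NE: (Middle, Right)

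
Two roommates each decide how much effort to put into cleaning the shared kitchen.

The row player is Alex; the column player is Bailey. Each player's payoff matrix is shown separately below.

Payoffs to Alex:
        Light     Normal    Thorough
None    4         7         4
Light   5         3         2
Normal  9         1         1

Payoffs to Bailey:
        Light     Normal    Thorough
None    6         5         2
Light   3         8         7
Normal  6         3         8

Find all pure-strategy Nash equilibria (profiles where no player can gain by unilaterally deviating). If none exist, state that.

none

(None, Light): Alex can switch to Light (4 → 5). Not NE.
(None, Normal): Bailey can switch to Light (5 → 6). Not NE.
(None, Thorough): Bailey can switch to Light (2 → 6). Not NE.
(Light, Light): Alex can switch to Normal (5 → 9). Not NE.
(Light, Normal): Alex can switch to None (3 → 7). Not NE.
(Light, Thorough): Alex can switch to None (2 → 4). Not NE.
(Normal, Light): Bailey can switch to Thorough (6 → 8). Not NE.
(Normal, Normal): Alex can switch to None (1 → 7). Not NE.
(Normal, Thorough): Alex can switch to None (1 → 4). Not NE.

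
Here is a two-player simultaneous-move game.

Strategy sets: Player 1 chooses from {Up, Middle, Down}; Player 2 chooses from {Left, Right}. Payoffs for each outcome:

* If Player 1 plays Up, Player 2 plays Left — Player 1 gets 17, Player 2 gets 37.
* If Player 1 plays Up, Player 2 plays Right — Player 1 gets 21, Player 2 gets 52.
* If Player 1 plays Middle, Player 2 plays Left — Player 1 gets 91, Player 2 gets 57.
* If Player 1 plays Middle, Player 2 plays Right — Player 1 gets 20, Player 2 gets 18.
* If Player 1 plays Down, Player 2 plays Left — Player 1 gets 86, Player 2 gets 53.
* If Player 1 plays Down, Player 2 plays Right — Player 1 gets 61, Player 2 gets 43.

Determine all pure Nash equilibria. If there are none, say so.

Player 1 against Left: payoffs 17, 91, 86 → best response Middle.
Player 1 against Right: payoffs 21, 20, 61 → best response Down.
Player 2 against Up: payoffs 37, 52 → best response Right.
Player 2 against Middle: payoffs 57, 18 → best response Left.
Player 2 against Down: payoffs 53, 43 → best response Left.
Mutual best responses: (Middle, Left).

Pure NE: (Middle, Left)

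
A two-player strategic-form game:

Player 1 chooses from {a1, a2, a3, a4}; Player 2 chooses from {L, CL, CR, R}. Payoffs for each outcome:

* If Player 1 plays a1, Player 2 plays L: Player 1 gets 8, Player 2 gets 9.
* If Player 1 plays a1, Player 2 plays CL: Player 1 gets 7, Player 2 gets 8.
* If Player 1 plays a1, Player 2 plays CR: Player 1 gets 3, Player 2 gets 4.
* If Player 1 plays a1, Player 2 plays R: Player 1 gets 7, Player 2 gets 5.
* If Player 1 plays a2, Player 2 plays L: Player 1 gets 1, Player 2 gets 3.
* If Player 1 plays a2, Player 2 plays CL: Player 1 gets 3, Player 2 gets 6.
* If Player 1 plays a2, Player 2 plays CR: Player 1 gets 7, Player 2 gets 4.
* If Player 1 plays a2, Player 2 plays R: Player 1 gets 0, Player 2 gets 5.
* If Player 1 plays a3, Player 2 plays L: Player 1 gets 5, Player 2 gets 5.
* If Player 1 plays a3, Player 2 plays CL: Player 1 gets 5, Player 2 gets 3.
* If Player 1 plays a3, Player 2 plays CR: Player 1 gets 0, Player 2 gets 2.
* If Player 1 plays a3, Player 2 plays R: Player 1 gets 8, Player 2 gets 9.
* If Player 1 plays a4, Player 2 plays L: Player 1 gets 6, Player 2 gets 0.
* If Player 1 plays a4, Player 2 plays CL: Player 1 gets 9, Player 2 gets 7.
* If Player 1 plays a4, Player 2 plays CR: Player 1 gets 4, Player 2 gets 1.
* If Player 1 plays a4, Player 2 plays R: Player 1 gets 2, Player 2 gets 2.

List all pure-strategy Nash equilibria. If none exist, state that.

Pure-strategy Nash equilibria: (a1, L) and (a3, R) and (a4, CL)

Check each profile: it is a Nash equilibrium iff no player can strictly gain by switching unilaterally.
(a1, L): Player 1 gets 8, best alternative 6; Player 2 gets 9, best alternative 8. No profitable deviation — NE.
(a1, CL): Player 1 can switch to a4 (7 → 9). Not NE.
(a1, CR): Player 1 can switch to a2 (3 → 7). Not NE.
(a1, R): Player 1 can switch to a3 (7 → 8). Not NE.
(a2, L): Player 1 can switch to a1 (1 → 8). Not NE.
(a2, CL): Player 1 can switch to a1 (3 → 7). Not NE.
(a2, CR): Player 2 can switch to CL (4 → 6). Not NE.
(a2, R): Player 1 can switch to a1 (0 → 7). Not NE.
(a3, L): Player 1 can switch to a1 (5 → 8). Not NE.
(a3, CL): Player 1 can switch to a1 (5 → 7). Not NE.
(a3, CR): Player 1 can switch to a1 (0 → 3). Not NE.
(a3, R): Player 1 gets 8, best alternative 7; Player 2 gets 9, best alternative 5. No profitable deviation — NE.
(a4, L): Player 1 can switch to a1 (6 → 8). Not NE.
(a4, CL): Player 1 gets 9, best alternative 7; Player 2 gets 7, best alternative 2. No profitable deviation — NE.
(a4, CR): Player 1 can switch to a2 (4 → 7). Not NE.
(The remaining 1 profile has a profitable deviation by the same check.)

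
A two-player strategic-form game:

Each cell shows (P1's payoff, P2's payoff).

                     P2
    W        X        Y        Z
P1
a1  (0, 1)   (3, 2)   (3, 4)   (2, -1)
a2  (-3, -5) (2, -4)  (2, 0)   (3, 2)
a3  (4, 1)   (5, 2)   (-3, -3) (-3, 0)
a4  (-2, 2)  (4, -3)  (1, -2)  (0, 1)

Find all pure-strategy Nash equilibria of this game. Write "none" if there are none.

Check each profile: it is a Nash equilibrium iff no player can strictly gain by switching unilaterally.
(a1, W): P1 can switch to a3 (0 → 4). Not NE.
(a1, X): P1 can switch to a3 (3 → 5). Not NE.
(a1, Y): P1 gets 3, best alternative 2; P2 gets 4, best alternative 2. No profitable deviation — NE.
(a1, Z): P1 can switch to a2 (2 → 3). Not NE.
(a2, W): P1 can switch to a1 (-3 → 0). Not NE.
(a2, X): P1 can switch to a1 (2 → 3). Not NE.
(a2, Y): P1 can switch to a1 (2 → 3). Not NE.
(a2, Z): P1 gets 3, best alternative 2; P2 gets 2, best alternative 0. No profitable deviation — NE.
(a3, X): P1 gets 5, best alternative 4; P2 gets 2, best alternative 1. No profitable deviation — NE.
(The remaining 7 profiles each have a profitable deviation by the same check.)

(a1, Y) and (a2, Z) and (a3, X)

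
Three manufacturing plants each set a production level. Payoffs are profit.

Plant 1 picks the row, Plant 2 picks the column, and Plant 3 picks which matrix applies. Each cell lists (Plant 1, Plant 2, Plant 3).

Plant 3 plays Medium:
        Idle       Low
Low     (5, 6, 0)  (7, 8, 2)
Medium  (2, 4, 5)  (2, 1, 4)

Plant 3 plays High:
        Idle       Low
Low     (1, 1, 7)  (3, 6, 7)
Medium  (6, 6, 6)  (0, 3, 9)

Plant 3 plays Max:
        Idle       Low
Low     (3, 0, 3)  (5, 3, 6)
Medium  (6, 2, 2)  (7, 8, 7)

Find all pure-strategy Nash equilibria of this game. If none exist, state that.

(Low, Low, High), (Medium, Idle, High)

Check each profile: it is a Nash equilibrium iff no player can strictly gain by switching unilaterally.
(Low, Idle, Medium): Plant 2 can switch to Low (6 → 8). Not NE.
(Low, Idle, High): Plant 1 can switch to Medium (1 → 6). Not NE.
(Low, Idle, Max): Plant 1 can switch to Medium (3 → 6). Not NE.
(Low, Low, Medium): Plant 3 can switch to High (2 → 7). Not NE.
(Low, Low, High): Plant 1 gets 3, best alternative 0; Plant 2 gets 6, best alternative 1; Plant 3 gets 7, best alternative 6. No profitable deviation — NE.
(Low, Low, Max): Plant 1 can switch to Medium (5 → 7). Not NE.
(Medium, Idle, Medium): Plant 1 can switch to Low (2 → 5). Not NE.
(Medium, Idle, High): Plant 1 gets 6, best alternative 1; Plant 2 gets 6, best alternative 3; Plant 3 gets 6, best alternative 5. No profitable deviation — NE.
(Medium, Idle, Max): Plant 2 can switch to Low (2 → 8). Not NE.
(Medium, Low, Medium): Plant 1 can switch to Low (2 → 7). Not NE.
(The remaining 2 profiles each have a profitable deviation by the same check.)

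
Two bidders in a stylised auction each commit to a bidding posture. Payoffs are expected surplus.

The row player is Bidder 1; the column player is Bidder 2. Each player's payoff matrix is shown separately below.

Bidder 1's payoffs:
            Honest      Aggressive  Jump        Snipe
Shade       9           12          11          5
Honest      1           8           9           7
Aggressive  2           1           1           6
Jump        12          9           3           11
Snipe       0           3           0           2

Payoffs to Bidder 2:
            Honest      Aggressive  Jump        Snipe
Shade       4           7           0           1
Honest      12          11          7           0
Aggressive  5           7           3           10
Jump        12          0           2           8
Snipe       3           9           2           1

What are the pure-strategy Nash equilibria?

Mark each player's best response to every combination of opponents' strategies; a profile where every player is best-responding is a pure Nash equilibrium.
Bidder 1 against Honest: payoffs 9, 1, 2, 12, 0 → best response Jump.
Bidder 1 against Aggressive: payoffs 12, 8, 1, 9, 3 → best response Shade.
Bidder 1 against Jump: payoffs 11, 9, 1, 3, 0 → best response Shade.
Bidder 1 against Snipe: payoffs 5, 7, 6, 11, 2 → best response Jump.
Bidder 2 against Shade: payoffs 4, 7, 0, 1 → best response Aggressive.
Bidder 2 against Honest: payoffs 12, 11, 7, 0 → best response Honest.
Bidder 2 against Aggressive: payoffs 5, 7, 3, 10 → best response Snipe.
Bidder 2 against Jump: payoffs 12, 0, 2, 8 → best response Honest.
Bidder 2 against Snipe: payoffs 3, 9, 2, 1 → best response Aggressive.
Mutual best responses: (Shade, Aggressive); (Jump, Honest).

The pure Nash equilibria are (Shade, Aggressive), (Jump, Honest).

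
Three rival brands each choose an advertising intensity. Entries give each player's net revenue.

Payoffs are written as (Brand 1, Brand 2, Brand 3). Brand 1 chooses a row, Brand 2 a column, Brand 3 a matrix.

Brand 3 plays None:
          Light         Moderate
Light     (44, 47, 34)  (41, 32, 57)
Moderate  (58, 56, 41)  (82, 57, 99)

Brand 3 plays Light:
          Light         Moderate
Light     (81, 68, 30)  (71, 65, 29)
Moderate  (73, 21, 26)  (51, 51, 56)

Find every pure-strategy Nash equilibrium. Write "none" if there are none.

The unique pure-strategy Nash equilibrium is (Moderate, Moderate, None).

Check each profile: it is a Nash equilibrium iff no player can strictly gain by switching unilaterally.
(Light, Light, None): Brand 1 can switch to Moderate (44 → 58). Not NE.
(Light, Light, Light): Brand 3 can switch to None (30 → 34). Not NE.
(Light, Moderate, None): Brand 1 can switch to Moderate (41 → 82). Not NE.
(Light, Moderate, Light): Brand 2 can switch to Light (65 → 68). Not NE.
(Moderate, Light, None): Brand 2 can switch to Moderate (56 → 57). Not NE.
(Moderate, Light, Light): Brand 1 can switch to Light (73 → 81). Not NE.
(Moderate, Moderate, None): Brand 1 gets 82, best alternative 41; Brand 2 gets 57, best alternative 56; Brand 3 gets 99, best alternative 56. No profitable deviation — NE.
(The remaining 1 profile has a profitable deviation by the same check.)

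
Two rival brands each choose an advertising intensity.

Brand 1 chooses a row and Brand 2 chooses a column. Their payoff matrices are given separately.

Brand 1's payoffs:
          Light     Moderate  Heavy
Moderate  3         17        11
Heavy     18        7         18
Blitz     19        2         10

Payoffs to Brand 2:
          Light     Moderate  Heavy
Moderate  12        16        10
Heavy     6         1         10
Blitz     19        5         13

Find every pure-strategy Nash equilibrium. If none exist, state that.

Brand 1 against Light: payoffs 3, 18, 19 → best response Blitz.
Brand 1 against Moderate: payoffs 17, 7, 2 → best response Moderate.
Brand 1 against Heavy: payoffs 11, 18, 10 → best response Heavy.
Brand 2 against Moderate: payoffs 12, 16, 10 → best response Moderate.
Brand 2 against Heavy: payoffs 6, 1, 10 → best response Heavy.
Brand 2 against Blitz: payoffs 19, 5, 13 → best response Light.
Mutual best responses: (Moderate, Moderate); (Heavy, Heavy); (Blitz, Light).

Pure-strategy Nash equilibria: (Moderate, Moderate) and (Heavy, Heavy) and (Blitz, Light)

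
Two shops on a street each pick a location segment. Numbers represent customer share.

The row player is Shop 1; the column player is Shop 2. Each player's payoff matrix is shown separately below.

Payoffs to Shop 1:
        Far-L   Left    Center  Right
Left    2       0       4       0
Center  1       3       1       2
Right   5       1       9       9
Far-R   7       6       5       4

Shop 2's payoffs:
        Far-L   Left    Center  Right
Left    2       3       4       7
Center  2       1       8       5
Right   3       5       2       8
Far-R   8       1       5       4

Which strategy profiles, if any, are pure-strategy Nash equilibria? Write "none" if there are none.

(Right, Right); (Far-R, Far-L)

Shop 1 against Far-L: payoffs 2, 1, 5, 7 → best response Far-R.
Shop 1 against Left: payoffs 0, 3, 1, 6 → best response Far-R.
Shop 1 against Center: payoffs 4, 1, 9, 5 → best response Right.
Shop 1 against Right: payoffs 0, 2, 9, 4 → best response Right.
Shop 2 against Left: payoffs 2, 3, 4, 7 → best response Right.
Shop 2 against Center: payoffs 2, 1, 8, 5 → best response Center.
Shop 2 against Right: payoffs 3, 5, 2, 8 → best response Right.
Shop 2 against Far-R: payoffs 8, 1, 5, 4 → best response Far-L.
Mutual best responses: (Right, Right); (Far-R, Far-L).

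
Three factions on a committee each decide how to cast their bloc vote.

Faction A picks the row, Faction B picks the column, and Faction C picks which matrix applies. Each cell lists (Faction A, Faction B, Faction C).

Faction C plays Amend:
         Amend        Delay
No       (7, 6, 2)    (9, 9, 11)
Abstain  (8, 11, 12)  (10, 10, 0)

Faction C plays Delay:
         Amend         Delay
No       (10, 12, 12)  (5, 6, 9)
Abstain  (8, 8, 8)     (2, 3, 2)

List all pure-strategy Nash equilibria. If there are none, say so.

Check each profile: it is a Nash equilibrium iff no player can strictly gain by switching unilaterally.
(No, Amend, Amend): Faction A can switch to Abstain (7 → 8). Not NE.
(No, Amend, Delay): Faction A gets 10, best alternative 8; Faction B gets 12, best alternative 6; Faction C gets 12, best alternative 2. No profitable deviation — NE.
(No, Delay, Amend): Faction A can switch to Abstain (9 → 10). Not NE.
(No, Delay, Delay): Faction B can switch to Amend (6 → 12). Not NE.
(Abstain, Amend, Amend): Faction A gets 8, best alternative 7; Faction B gets 11, best alternative 10; Faction C gets 12, best alternative 8. No profitable deviation — NE.
(Abstain, Amend, Delay): Faction A can switch to No (8 → 10). Not NE.
(Abstain, Delay, Amend): Faction B can switch to Amend (10 → 11). Not NE.
(Abstain, Delay, Delay): Faction A can switch to No (2 → 5). Not NE.

Pure-strategy Nash equilibria: (No, Amend, Delay) and (Abstain, Amend, Amend)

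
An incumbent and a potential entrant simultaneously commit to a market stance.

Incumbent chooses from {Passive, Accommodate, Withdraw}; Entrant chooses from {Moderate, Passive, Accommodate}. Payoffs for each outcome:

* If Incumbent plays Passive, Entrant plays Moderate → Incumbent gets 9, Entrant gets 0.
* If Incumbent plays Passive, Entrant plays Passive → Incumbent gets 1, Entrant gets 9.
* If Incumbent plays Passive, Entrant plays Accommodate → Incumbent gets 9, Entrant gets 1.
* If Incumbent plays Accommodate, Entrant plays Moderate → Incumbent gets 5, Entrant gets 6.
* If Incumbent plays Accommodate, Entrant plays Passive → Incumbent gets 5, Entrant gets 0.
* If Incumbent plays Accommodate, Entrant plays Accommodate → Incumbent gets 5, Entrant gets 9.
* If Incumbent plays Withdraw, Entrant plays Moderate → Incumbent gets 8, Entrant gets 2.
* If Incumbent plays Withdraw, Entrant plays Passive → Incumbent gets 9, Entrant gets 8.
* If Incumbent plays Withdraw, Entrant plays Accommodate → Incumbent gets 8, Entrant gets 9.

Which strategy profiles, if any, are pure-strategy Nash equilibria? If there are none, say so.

There is no pure-strategy Nash equilibrium.

For each strategy profile, look for a profitable unilateral deviation.
(Passive, Moderate): Entrant can switch to Passive (0 → 9). Not NE.
(Passive, Passive): Incumbent can switch to Accommodate (1 → 5). Not NE.
(Passive, Accommodate): Entrant can switch to Passive (1 → 9). Not NE.
(Accommodate, Moderate): Incumbent can switch to Passive (5 → 9). Not NE.
(Accommodate, Passive): Incumbent can switch to Withdraw (5 → 9). Not NE.
(Accommodate, Accommodate): Incumbent can switch to Passive (5 → 9). Not NE.
(Withdraw, Moderate): Incumbent can switch to Passive (8 → 9). Not NE.
(Withdraw, Passive): Entrant can switch to Accommodate (8 → 9). Not NE.
(The remaining 1 profile has a profitable deviation by the same check.)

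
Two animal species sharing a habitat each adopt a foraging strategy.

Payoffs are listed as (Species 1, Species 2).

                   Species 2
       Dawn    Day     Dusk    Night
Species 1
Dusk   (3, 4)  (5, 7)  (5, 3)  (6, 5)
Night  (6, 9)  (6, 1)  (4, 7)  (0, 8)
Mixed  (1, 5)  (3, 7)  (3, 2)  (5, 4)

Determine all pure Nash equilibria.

Pure NE: (Night, Dawn)

Species 1 against Dawn: payoffs 3, 6, 1 → best response Night.
Species 1 against Day: payoffs 5, 6, 3 → best response Night.
Species 1 against Dusk: payoffs 5, 4, 3 → best response Dusk.
Species 1 against Night: payoffs 6, 0, 5 → best response Dusk.
Species 2 against Dusk: payoffs 4, 7, 3, 5 → best response Day.
Species 2 against Night: payoffs 9, 1, 7, 8 → best response Dawn.
Species 2 against Mixed: payoffs 5, 7, 2, 4 → best response Day.
Mutual best responses: (Night, Dawn).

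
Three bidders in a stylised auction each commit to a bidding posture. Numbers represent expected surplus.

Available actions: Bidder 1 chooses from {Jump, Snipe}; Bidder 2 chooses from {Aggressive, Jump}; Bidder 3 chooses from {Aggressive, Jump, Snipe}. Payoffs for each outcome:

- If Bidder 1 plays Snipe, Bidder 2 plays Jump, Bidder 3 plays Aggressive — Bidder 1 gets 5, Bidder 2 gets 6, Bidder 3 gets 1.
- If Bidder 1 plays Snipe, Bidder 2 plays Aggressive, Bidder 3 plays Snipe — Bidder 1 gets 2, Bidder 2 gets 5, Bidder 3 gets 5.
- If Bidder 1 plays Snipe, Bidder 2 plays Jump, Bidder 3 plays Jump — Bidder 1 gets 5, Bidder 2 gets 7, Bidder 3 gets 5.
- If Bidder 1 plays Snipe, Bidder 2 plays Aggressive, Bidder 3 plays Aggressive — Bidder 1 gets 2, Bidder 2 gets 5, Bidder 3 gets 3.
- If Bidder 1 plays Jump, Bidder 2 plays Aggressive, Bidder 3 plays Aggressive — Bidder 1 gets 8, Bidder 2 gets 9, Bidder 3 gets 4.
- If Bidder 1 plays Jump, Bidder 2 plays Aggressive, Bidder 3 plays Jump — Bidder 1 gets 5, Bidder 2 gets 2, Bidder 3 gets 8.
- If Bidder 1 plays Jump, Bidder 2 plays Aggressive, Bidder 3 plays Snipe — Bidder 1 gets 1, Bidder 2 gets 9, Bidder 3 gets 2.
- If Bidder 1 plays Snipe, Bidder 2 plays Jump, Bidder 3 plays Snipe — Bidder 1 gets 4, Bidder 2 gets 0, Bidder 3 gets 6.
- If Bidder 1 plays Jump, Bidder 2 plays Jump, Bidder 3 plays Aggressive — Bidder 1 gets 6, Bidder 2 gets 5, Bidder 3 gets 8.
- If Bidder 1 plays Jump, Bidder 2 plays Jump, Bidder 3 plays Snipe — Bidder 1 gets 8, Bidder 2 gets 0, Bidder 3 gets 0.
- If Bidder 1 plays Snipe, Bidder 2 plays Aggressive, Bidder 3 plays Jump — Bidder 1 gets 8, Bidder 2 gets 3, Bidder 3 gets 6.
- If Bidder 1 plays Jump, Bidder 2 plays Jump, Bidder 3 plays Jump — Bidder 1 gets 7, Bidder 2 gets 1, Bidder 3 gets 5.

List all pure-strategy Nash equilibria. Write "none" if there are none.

No pure-strategy Nash equilibrium.

Bidder 1 against (Aggressive, Aggressive): payoffs 8, 2 → best response Jump.
Bidder 1 against (Aggressive, Jump): payoffs 5, 8 → best response Snipe.
Bidder 1 against (Aggressive, Snipe): payoffs 1, 2 → best response Snipe.
Bidder 1 against (Jump, Aggressive): payoffs 6, 5 → best response Jump.
Bidder 1 against (Jump, Jump): payoffs 7, 5 → best response Jump.
Bidder 1 against (Jump, Snipe): payoffs 8, 4 → best response Jump.
Bidder 2 against (Jump, Aggressive): payoffs 9, 5 → best response Aggressive.
Bidder 2 against (Jump, Jump): payoffs 2, 1 → best response Aggressive.
Bidder 2 against (Jump, Snipe): payoffs 9, 0 → best response Aggressive.
Bidder 2 against (Snipe, Aggressive): payoffs 5, 6 → best response Jump.
Bidder 2 against (Snipe, Jump): payoffs 3, 7 → best response Jump.
Bidder 2 against (Snipe, Snipe): payoffs 5, 0 → best response Aggressive.
Bidder 3 against (Jump, Aggressive): payoffs 4, 8, 2 → best response Jump.
Bidder 3 against (Jump, Jump): payoffs 8, 5, 0 → best response Aggressive.
Bidder 3 against (Snipe, Aggressive): payoffs 3, 6, 5 → best response Jump.
Bidder 3 against (Snipe, Jump): payoffs 1, 5, 6 → best response Snipe.
No profile is a mutual best response for all players.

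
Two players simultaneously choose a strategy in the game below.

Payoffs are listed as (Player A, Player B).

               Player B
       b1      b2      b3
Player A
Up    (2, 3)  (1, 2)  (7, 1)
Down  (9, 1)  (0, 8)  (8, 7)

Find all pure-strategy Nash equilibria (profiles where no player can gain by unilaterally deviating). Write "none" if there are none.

There is no pure-strategy Nash equilibrium.

(Up, b1): Player A can switch to Down (2 → 9). Not NE.
(Up, b2): Player B can switch to b1 (2 → 3). Not NE.
(Up, b3): Player A can switch to Down (7 → 8). Not NE.
(Down, b1): Player B can switch to b2 (1 → 8). Not NE.
(Down, b2): Player A can switch to Up (0 → 1). Not NE.
(Down, b3): Player B can switch to b2 (7 → 8). Not NE.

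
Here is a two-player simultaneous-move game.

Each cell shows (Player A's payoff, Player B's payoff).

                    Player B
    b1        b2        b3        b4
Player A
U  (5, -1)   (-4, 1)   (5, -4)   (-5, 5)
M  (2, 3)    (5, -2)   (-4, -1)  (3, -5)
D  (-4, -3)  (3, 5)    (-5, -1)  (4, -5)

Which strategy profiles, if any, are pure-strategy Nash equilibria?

No pure-strategy Nash equilibrium.

Check each profile: it is a Nash equilibrium iff no player can strictly gain by switching unilaterally.
(U, b1): Player B can switch to b2 (-1 → 1). Not NE.
(U, b2): Player A can switch to M (-4 → 5). Not NE.
(U, b3): Player B can switch to b1 (-4 → -1). Not NE.
(U, b4): Player A can switch to M (-5 → 3). Not NE.
(M, b1): Player A can switch to U (2 → 5). Not NE.
(M, b2): Player B can switch to b1 (-2 → 3). Not NE.
(The remaining 6 profiles each have a profitable deviation by the same check.)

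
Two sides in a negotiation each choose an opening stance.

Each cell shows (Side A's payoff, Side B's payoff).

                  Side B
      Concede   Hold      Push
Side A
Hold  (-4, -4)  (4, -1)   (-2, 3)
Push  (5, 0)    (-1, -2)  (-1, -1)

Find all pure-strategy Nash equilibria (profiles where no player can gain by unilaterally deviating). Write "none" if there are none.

The unique pure-strategy Nash equilibrium is (Push, Concede).

Check each profile: it is a Nash equilibrium iff no player can strictly gain by switching unilaterally.
(Hold, Concede): Side A can switch to Push (-4 → 5). Not NE.
(Hold, Hold): Side B can switch to Push (-1 → 3). Not NE.
(Hold, Push): Side A can switch to Push (-2 → -1). Not NE.
(Push, Concede): Side A gets 5, best alternative -4; Side B gets 0, best alternative -1. No profitable deviation — NE.
(Push, Hold): Side A can switch to Hold (-1 → 4). Not NE.
(Push, Push): Side B can switch to Concede (-1 → 0). Not NE.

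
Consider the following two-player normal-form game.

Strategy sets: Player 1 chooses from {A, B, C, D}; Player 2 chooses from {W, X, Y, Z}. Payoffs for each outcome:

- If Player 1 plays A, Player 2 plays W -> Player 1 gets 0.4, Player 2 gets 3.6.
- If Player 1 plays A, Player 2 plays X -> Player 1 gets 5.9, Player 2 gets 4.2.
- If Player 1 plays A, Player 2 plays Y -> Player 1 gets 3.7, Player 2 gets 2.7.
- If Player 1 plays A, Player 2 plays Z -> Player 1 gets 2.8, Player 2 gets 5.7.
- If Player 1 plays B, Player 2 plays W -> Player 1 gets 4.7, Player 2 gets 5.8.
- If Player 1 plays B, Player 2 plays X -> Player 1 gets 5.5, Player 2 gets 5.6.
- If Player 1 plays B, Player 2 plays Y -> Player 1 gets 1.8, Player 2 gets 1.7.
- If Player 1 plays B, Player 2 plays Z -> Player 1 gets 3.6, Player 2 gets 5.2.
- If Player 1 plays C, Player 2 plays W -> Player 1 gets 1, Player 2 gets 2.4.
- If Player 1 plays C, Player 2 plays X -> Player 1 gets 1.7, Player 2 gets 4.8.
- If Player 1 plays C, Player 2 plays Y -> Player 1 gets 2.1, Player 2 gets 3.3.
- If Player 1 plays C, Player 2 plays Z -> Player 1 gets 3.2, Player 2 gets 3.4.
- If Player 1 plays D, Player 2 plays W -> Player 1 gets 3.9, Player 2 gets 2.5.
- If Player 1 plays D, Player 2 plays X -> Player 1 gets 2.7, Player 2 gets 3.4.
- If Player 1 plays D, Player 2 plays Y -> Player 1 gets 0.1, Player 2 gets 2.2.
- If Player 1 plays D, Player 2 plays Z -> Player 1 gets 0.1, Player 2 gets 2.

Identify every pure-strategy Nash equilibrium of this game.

Player 1 against W: payoffs 0.4, 4.7, 1, 3.9 → best response B.
Player 1 against X: payoffs 5.9, 5.5, 1.7, 2.7 → best response A.
Player 1 against Y: payoffs 3.7, 1.8, 2.1, 0.1 → best response A.
Player 1 against Z: payoffs 2.8, 3.6, 3.2, 0.1 → best response B.
Player 2 against A: payoffs 3.6, 4.2, 2.7, 5.7 → best response Z.
Player 2 against B: payoffs 5.8, 5.6, 1.7, 5.2 → best response W.
Player 2 against C: payoffs 2.4, 4.8, 3.3, 3.4 → best response X.
Player 2 against D: payoffs 2.5, 3.4, 2.2, 2 → best response X.
Mutual best responses: (B, W).

Pure NE: (B, W)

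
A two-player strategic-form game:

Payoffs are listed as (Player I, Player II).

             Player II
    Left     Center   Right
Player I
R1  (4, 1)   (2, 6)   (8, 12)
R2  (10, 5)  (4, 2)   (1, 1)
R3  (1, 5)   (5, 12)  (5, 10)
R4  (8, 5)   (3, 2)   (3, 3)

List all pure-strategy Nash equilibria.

The pure Nash equilibria are (R1, Right); (R2, Left); (R3, Center).

Player I against Left: payoffs 4, 10, 1, 8 → best response R2.
Player I against Center: payoffs 2, 4, 5, 3 → best response R3.
Player I against Right: payoffs 8, 1, 5, 3 → best response R1.
Player II against R1: payoffs 1, 6, 12 → best response Right.
Player II against R2: payoffs 5, 2, 1 → best response Left.
Player II against R3: payoffs 5, 12, 10 → best response Center.
Player II against R4: payoffs 5, 2, 3 → best response Left.
Mutual best responses: (R1, Right); (R2, Left); (R3, Center).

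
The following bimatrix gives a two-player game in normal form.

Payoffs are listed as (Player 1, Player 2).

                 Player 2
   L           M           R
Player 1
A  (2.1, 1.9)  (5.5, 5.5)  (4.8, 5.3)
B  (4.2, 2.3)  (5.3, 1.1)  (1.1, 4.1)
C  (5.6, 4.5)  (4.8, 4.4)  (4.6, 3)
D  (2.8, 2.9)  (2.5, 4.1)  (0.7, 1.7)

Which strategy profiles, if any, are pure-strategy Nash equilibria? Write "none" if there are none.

Pure-strategy Nash equilibria: (A, M) and (C, L)

(A, L): Player 1 can switch to B (2.1 → 4.2). Not NE.
(A, M): Player 1 gets 5.5, best alternative 5.3; Player 2 gets 5.5, best alternative 5.3. No profitable deviation — NE.
(A, R): Player 2 can switch to M (5.3 → 5.5). Not NE.
(B, L): Player 1 can switch to C (4.2 → 5.6). Not NE.
(B, M): Player 1 can switch to A (5.3 → 5.5). Not NE.
(B, R): Player 1 can switch to A (1.1 → 4.8). Not NE.
(C, L): Player 1 gets 5.6, best alternative 4.2; Player 2 gets 4.5, best alternative 4.4. No profitable deviation — NE.
(C, M): Player 1 can switch to A (4.8 → 5.5). Not NE.
(C, R): Player 1 can switch to A (4.6 → 4.8). Not NE.
(D, L): Player 1 can switch to B (2.8 → 4.2). Not NE.
(D, M): Player 1 can switch to A (2.5 → 5.5). Not NE.
(D, R): Player 1 can switch to A (0.7 → 4.8). Not NE.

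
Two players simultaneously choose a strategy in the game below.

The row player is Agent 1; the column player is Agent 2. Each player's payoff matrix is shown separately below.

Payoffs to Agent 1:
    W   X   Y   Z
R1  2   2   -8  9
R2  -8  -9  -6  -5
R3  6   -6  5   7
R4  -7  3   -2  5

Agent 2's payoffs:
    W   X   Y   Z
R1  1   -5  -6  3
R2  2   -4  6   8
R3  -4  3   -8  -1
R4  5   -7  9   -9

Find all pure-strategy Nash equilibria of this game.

(R1, Z)

Agent 1 against W: payoffs 2, -8, 6, -7 → best response R3.
Agent 1 against X: payoffs 2, -9, -6, 3 → best response R4.
Agent 1 against Y: payoffs -8, -6, 5, -2 → best response R3.
Agent 1 against Z: payoffs 9, -5, 7, 5 → best response R1.
Agent 2 against R1: payoffs 1, -5, -6, 3 → best response Z.
Agent 2 against R2: payoffs 2, -4, 6, 8 → best response Z.
Agent 2 against R3: payoffs -4, 3, -8, -1 → best response X.
Agent 2 against R4: payoffs 5, -7, 9, -9 → best response Y.
Mutual best responses: (R1, Z).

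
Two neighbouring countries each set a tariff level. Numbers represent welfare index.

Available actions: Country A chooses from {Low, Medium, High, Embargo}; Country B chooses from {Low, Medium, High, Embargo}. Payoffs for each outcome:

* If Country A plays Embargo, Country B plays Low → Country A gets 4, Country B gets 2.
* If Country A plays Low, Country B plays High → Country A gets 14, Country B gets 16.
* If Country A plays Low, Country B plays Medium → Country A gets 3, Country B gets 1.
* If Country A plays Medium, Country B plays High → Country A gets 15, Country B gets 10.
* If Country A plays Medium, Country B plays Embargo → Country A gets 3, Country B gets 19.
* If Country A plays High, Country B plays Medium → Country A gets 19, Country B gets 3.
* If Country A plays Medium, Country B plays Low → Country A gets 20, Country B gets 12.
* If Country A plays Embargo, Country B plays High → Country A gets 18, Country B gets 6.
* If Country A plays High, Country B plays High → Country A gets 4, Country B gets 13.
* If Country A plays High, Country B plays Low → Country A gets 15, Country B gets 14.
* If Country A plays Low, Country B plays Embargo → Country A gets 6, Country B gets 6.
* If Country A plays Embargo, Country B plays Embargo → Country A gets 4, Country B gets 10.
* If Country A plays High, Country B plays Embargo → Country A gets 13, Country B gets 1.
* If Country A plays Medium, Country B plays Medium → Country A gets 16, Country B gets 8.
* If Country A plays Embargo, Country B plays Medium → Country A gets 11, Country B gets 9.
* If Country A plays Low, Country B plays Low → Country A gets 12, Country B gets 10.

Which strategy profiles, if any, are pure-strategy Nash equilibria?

This game has no pure Nash equilibrium.

(Low, Low): Country A can switch to Medium (12 → 20). Not NE.
(Low, Medium): Country A can switch to Medium (3 → 16). Not NE.
(Low, High): Country A can switch to Medium (14 → 15). Not NE.
(Low, Embargo): Country A can switch to High (6 → 13). Not NE.
(Medium, Low): Country B can switch to Embargo (12 → 19). Not NE.
(Medium, Medium): Country A can switch to High (16 → 19). Not NE.
(The remaining 10 profiles each have a profitable deviation by the same check.)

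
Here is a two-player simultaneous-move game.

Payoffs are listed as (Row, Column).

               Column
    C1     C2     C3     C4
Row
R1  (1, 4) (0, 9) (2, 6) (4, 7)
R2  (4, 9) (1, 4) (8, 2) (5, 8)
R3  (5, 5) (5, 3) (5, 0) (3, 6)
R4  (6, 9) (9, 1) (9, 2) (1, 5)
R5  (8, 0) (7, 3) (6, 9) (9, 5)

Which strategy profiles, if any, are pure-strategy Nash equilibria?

(R1, C1): Row can switch to R2 (1 → 4). Not NE.
(R1, C2): Row can switch to R2 (0 → 1). Not NE.
(R1, C3): Row can switch to R2 (2 → 8). Not NE.
(R1, C4): Row can switch to R2 (4 → 5). Not NE.
(R2, C1): Row can switch to R3 (4 → 5). Not NE.
(R2, C2): Row can switch to R3 (1 → 5). Not NE.
(The remaining 14 profiles each have a profitable deviation by the same check.)

none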